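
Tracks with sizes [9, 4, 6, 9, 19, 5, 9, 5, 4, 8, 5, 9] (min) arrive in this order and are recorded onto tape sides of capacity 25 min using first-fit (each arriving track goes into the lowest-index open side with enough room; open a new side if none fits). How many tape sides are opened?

  9 → side 1 (new)  [load 9/25]
  4 → side 1  [load 13/25]
  6 → side 1  [load 19/25]
  9 → side 2 (new)  [load 9/25]
  19 → side 3 (new)  [load 19/25]
  5 → side 1  [load 24/25]
  9 → side 2  [load 18/25]
  5 → side 2  [load 23/25]
  4 → side 3  [load 23/25]
  8 → side 4 (new)  [load 8/25]
  5 → side 4  [load 13/25]
  9 → side 4  [load 22/25]
4 tape sides opened.

4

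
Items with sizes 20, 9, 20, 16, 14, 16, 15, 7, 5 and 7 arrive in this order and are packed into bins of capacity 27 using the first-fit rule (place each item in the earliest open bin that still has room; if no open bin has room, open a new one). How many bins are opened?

6

  20 → bin 1 (new)  [load 20/27]
  9 → bin 2 (new)  [load 9/27]
  20 → bin 3 (new)  [load 20/27]
  16 → bin 2  [load 25/27]
  14 → bin 4 (new)  [load 14/27]
  16 → bin 5 (new)  [load 16/27]
  15 → bin 6 (new)  [load 15/27]
  7 → bin 1  [load 27/27]
  5 → bin 3  [load 25/27]
  7 → bin 4  [load 21/27]
6 bins opened.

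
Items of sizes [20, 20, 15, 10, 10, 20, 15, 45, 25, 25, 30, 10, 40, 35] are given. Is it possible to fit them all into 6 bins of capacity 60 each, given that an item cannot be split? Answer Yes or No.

Yes

A valid assignment using 6 bins:
  bin 1: 45 + 15 = 60
  bin 2: 40 + 20 = 60
  bin 3: 35 + 25 = 60
  bin 4: 30 + 25 = 55
  bin 5: 20 + 20 + 15 = 55
  bin 6: 10 + 10 + 10 = 30
Every load is within 60, so 6 bins suffice.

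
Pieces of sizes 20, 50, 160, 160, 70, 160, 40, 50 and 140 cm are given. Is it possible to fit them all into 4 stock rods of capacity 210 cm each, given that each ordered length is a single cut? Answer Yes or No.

Total = 850 cm; ⌈850/210⌉ = 5.
At least 5 stock rods are required, but only 4 are allowed.

No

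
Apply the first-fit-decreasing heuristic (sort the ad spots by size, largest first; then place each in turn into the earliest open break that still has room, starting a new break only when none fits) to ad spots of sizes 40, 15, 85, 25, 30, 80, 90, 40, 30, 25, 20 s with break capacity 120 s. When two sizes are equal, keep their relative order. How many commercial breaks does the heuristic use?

Sorted descending: 90, 85, 80, 40, 40, 30, 30, 25, 25, 20, 15.
  90 → break 1 (new)  [load 90/120]
  85 → break 2 (new)  [load 85/120]
  80 → break 3 (new)  [load 80/120]
  40 → break 3  [load 120/120]
  40 → break 4 (new)  [load 40/120]
  30 → break 1  [load 120/120]
  30 → break 2  [load 115/120]
  25 → break 4  [load 65/120]
  25 → break 4  [load 90/120]
  20 → break 4  [load 110/120]
  15 → break 5 (new)  [load 15/120]
5 commercial breaks opened.

5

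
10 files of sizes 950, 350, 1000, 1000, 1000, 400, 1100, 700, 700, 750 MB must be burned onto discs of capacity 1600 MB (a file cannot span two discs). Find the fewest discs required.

7

Total = 1100 + 1000 + 1000 + 1000 + 950 + 750 + 700 + 700 + 400 + 350 = 7950 MB.
Lower bound: ⌈7950/1600⌉ = 5 discs.
A packing using 7 discs:
  disc 1: 1100 + 400 = 1500
  disc 2: 1000 + 350 = 1350
  disc 3: 1000 = 1000
  disc 4: 1000 = 1000
  disc 5: 950 = 950
  disc 6: 750 + 700 = 1450
  disc 7: 700 = 700
No arrangement into 6 discs stays within capacity, so 7 is optimal.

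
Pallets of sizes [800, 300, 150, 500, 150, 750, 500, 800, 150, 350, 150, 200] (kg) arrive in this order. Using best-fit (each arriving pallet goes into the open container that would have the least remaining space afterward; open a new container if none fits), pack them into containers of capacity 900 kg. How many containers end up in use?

6

  800 → container 1 (new)  [load 800/900]
  300 → container 2 (new)  [load 300/900]
  150 → container 2  [load 450/900]
  500 → container 3 (new)  [load 500/900]
  150 → container 3  [load 650/900]
  750 → container 4 (new)  [load 750/900]
  500 → container 5 (new)  [load 500/900]
  800 → container 6 (new)  [load 800/900]
  150 → container 4  [load 900/900]
  350 → container 5  [load 850/900]
  150 → container 3  [load 800/900]
  200 → container 2  [load 650/900]
6 containers opened.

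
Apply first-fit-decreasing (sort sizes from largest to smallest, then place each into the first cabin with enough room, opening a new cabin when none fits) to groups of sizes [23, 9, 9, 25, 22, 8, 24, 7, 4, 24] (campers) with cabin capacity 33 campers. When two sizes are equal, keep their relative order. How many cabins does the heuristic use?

5

Sorted descending: 25, 24, 24, 23, 22, 9, 9, 8, 7, 4.
  25 → cabin 1 (new)  [load 25/33]
  24 → cabin 2 (new)  [load 24/33]
  24 → cabin 3 (new)  [load 24/33]
  23 → cabin 4 (new)  [load 23/33]
  22 → cabin 5 (new)  [load 22/33]
  9 → cabin 2  [load 33/33]
  9 → cabin 3  [load 33/33]
  8 → cabin 1  [load 33/33]
  7 → cabin 4  [load 30/33]
  4 → cabin 5  [load 26/33]
5 cabins opened.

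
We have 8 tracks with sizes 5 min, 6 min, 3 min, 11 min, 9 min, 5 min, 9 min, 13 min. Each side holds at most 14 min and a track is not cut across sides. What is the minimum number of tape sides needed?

5

Total = 13 + 11 + 9 + 9 + 6 + 5 + 5 + 3 = 61 min.
Lower bound: ⌈61/14⌉ = 5 tape sides.
A packing using 5 tape sides:
  side 1: 13 = 13
  side 2: 11 + 3 = 14
  side 3: 9 + 5 = 14
  side 4: 9 + 5 = 14
  side 5: 6 = 6
This matches the lower bound, so 5 is optimal.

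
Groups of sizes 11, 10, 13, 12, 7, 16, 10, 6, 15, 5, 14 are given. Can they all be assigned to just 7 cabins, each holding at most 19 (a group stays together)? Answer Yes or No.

No

Total = 119; ⌈119/19⌉ = 7.
8 groups each exceed half the capacity and cannot share a cabin, forcing at least 8 cabins.
At least 8 cabins are required, but only 7 are allowed.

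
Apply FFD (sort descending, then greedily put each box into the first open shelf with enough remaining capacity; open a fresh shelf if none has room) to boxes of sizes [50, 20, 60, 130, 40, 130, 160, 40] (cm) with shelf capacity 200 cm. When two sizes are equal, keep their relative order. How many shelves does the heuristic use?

Sorted descending: 160, 130, 130, 60, 50, 40, 40, 20.
  160 → shelf 1 (new)  [load 160/200]
  130 → shelf 2 (new)  [load 130/200]
  130 → shelf 3 (new)  [load 130/200]
  60 → shelf 2  [load 190/200]
  50 → shelf 3  [load 180/200]
  40 → shelf 1  [load 200/200]
  40 → shelf 4 (new)  [load 40/200]
  20 → shelf 3  [load 200/200]
4 shelves opened.

4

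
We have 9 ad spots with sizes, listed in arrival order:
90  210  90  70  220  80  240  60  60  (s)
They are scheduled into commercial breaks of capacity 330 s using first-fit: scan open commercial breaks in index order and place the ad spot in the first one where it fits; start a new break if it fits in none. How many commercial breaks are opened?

4

  90 → break 1 (new)  [load 90/330]
  210 → break 1  [load 300/330]
  90 → break 2 (new)  [load 90/330]
  70 → break 2  [load 160/330]
  220 → break 3 (new)  [load 220/330]
  80 → break 2  [load 240/330]
  240 → break 4 (new)  [load 240/330]
  60 → break 2  [load 300/330]
  60 → break 3  [load 280/330]
4 commercial breaks opened.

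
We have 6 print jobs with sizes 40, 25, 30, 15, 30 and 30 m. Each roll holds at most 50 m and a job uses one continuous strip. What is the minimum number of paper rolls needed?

5

Total = 40 + 30 + 30 + 30 + 25 + 15 = 170 m.
Lower bound: ⌈170/50⌉ = 4 paper rolls.
A packing using 5 paper rolls:
  roll 1: 40 = 40
  roll 2: 30 + 15 = 45
  roll 3: 30 = 30
  roll 4: 30 = 30
  roll 5: 25 = 25
No arrangement into 4 paper rolls stays within capacity, so 5 is optimal.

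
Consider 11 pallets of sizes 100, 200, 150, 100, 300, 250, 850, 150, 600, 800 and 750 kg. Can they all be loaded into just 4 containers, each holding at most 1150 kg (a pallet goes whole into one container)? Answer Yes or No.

A valid assignment using 4 containers:
  container 1: 850 + 300 = 1150
  container 2: 800 + 250 + 100 = 1150
  container 3: 750 + 200 + 150 = 1100
  container 4: 600 + 150 + 100 = 850
Every load is within 1150 kg, so 4 containers suffice.

Yes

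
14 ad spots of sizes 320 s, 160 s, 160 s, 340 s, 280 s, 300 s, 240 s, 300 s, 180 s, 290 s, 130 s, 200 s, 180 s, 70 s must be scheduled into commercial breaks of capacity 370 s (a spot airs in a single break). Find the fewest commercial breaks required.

10

Total = 340 + 320 + 300 + 300 + 290 + 280 + 240 + 200 + 180 + 180 + 160 + 160 + 130 + 70 = 3150 s.
Lower bound: ⌈3150/370⌉ = 9 commercial breaks.
A packing using 10 commercial breaks:
  break 1: 340 = 340
  break 2: 320 = 320
  break 3: 300 + 70 = 370
  break 4: 300 = 300
  break 5: 290 = 290
  break 6: 280 = 280
  break 7: 240 + 130 = 370
  break 8: 200 + 160 = 360
  break 9: 180 + 180 = 360
  break 10: 160 = 160
No arrangement into 9 commercial breaks stays within capacity, so 10 is optimal.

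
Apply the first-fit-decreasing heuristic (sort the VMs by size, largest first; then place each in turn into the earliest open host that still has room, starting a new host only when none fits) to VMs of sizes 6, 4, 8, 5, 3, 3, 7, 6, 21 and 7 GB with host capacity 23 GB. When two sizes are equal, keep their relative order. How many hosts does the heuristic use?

Sorted descending: 21, 8, 7, 7, 6, 6, 5, 4, 3, 3.
  21 → host 1 (new)  [load 21/23]
  8 → host 2 (new)  [load 8/23]
  7 → host 2  [load 15/23]
  7 → host 2  [load 22/23]
  6 → host 3 (new)  [load 6/23]
  6 → host 3  [load 12/23]
  5 → host 3  [load 17/23]
  4 → host 3  [load 21/23]
  3 → host 4 (new)  [load 3/23]
  3 → host 4  [load 6/23]
4 hosts opened.

4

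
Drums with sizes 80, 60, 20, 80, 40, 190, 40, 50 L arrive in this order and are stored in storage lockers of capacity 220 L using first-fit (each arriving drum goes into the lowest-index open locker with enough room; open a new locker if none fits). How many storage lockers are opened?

3

  80 → locker 1 (new)  [load 80/220]
  60 → locker 1  [load 140/220]
  20 → locker 1  [load 160/220]
  80 → locker 2 (new)  [load 80/220]
  40 → locker 1  [load 200/220]
  190 → locker 3 (new)  [load 190/220]
  40 → locker 2  [load 120/220]
  50 → locker 2  [load 170/220]
3 storage lockers opened.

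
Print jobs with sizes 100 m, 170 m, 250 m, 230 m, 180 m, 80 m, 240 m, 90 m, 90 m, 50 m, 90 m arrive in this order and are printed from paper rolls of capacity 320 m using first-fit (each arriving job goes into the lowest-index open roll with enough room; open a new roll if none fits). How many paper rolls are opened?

  100 → roll 1 (new)  [load 100/320]
  170 → roll 1  [load 270/320]
  250 → roll 2 (new)  [load 250/320]
  230 → roll 3 (new)  [load 230/320]
  180 → roll 4 (new)  [load 180/320]
  80 → roll 3  [load 310/320]
  240 → roll 5 (new)  [load 240/320]
  90 → roll 4  [load 270/320]
  90 → roll 6 (new)  [load 90/320]
  50 → roll 1  [load 320/320]
  90 → roll 6  [load 180/320]
6 paper rolls opened.

6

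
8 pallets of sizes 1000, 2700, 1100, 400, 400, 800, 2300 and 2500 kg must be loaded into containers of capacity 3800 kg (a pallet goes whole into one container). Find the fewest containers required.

3

Total = 2700 + 2500 + 2300 + 1100 + 1000 + 800 + 400 + 400 = 11200 kg.
Lower bound: ⌈11200/3800⌉ = 3 containers.
A packing using 3 containers:
  container 1: 2700 + 1100 = 3800
  container 2: 2500 + 800 + 400 = 3700
  container 3: 2300 + 1000 + 400 = 3700
This matches the lower bound, so 3 is optimal.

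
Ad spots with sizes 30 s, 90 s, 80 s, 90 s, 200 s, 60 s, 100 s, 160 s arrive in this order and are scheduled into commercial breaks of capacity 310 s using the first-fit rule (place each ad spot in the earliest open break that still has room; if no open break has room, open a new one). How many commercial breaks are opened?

3

  30 → break 1 (new)  [load 30/310]
  90 → break 1  [load 120/310]
  80 → break 1  [load 200/310]
  90 → break 1  [load 290/310]
  200 → break 2 (new)  [load 200/310]
  60 → break 2  [load 260/310]
  100 → break 3 (new)  [load 100/310]
  160 → break 3  [load 260/310]
3 commercial breaks opened.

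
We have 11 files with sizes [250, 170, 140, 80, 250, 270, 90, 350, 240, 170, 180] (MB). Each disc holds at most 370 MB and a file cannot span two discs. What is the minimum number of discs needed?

Total = 350 + 270 + 250 + 250 + 240 + 180 + 170 + 170 + 140 + 90 + 80 = 2190 MB.
Lower bound: ⌈2190/370⌉ = 6 discs.
A packing using 7 discs:
  disc 1: 350 = 350
  disc 2: 270 + 90 = 360
  disc 3: 250 + 80 = 330
  disc 4: 250 = 250
  disc 5: 240 = 240
  disc 6: 180 + 170 = 350
  disc 7: 170 + 140 = 310
No arrangement into 6 discs stays within capacity, so 7 is optimal.

7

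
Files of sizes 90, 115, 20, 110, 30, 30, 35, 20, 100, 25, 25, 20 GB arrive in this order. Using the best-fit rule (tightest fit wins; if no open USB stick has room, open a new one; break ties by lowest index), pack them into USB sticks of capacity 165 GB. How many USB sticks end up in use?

4

  90 → USB stick 1 (new)  [load 90/165]
  115 → USB stick 2 (new)  [load 115/165]
  20 → USB stick 2  [load 135/165]
  110 → USB stick 3 (new)  [load 110/165]
  30 → USB stick 2  [load 165/165]
  30 → USB stick 3  [load 140/165]
  35 → USB stick 1  [load 125/165]
  20 → USB stick 3  [load 160/165]
  100 → USB stick 4 (new)  [load 100/165]
  25 → USB stick 1  [load 150/165]
  25 → USB stick 4  [load 125/165]
  20 → USB stick 4  [load 145/165]
4 USB sticks opened.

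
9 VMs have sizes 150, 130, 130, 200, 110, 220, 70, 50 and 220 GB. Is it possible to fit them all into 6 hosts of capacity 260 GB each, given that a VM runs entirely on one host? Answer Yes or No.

Yes

A valid assignment using 6 hosts:
  host 1: 220 = 220
  host 2: 220 = 220
  host 3: 200 + 50 = 250
  host 4: 150 + 110 = 260
  host 5: 130 + 130 = 260
  host 6: 70 = 70
Every load is within 260 GB, so 6 hosts suffice.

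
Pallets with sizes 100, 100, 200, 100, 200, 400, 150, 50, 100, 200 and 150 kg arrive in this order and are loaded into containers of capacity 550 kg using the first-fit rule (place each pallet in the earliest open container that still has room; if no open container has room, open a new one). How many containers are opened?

4

  100 → container 1 (new)  [load 100/550]
  100 → container 1  [load 200/550]
  200 → container 1  [load 400/550]
  100 → container 1  [load 500/550]
  200 → container 2 (new)  [load 200/550]
  400 → container 3 (new)  [load 400/550]
  150 → container 2  [load 350/550]
  50 → container 1  [load 550/550]
  100 → container 2  [load 450/550]
  200 → container 4 (new)  [load 200/550]
  150 → container 3  [load 550/550]
4 containers opened.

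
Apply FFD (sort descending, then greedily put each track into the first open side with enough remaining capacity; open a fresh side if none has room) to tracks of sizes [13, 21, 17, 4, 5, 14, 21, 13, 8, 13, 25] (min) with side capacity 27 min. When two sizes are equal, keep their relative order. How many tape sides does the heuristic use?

Sorted descending: 25, 21, 21, 17, 14, 13, 13, 13, 8, 5, 4.
  25 → side 1 (new)  [load 25/27]
  21 → side 2 (new)  [load 21/27]
  21 → side 3 (new)  [load 21/27]
  17 → side 4 (new)  [load 17/27]
  14 → side 5 (new)  [load 14/27]
  13 → side 5  [load 27/27]
  13 → side 6 (new)  [load 13/27]
  13 → side 6  [load 26/27]
  8 → side 4  [load 25/27]
  5 → side 2  [load 26/27]
  4 → side 3  [load 25/27]
6 tape sides opened.

6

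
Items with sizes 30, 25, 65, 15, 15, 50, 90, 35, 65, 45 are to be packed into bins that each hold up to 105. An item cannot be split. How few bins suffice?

Total = 90 + 65 + 65 + 50 + 45 + 35 + 30 + 25 + 15 + 15 = 435.
Lower bound: ⌈435/105⌉ = 5 bins.
A packing using 5 bins:
  bin 1: 90 + 15 = 105
  bin 2: 65 + 35 = 100
  bin 3: 65 + 30 = 95
  bin 4: 50 + 45 = 95
  bin 5: 25 + 15 = 40
This matches the lower bound, so 5 is optimal.

5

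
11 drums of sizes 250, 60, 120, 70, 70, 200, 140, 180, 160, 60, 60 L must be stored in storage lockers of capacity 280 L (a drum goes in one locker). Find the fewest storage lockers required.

Total = 250 + 200 + 180 + 160 + 140 + 120 + 70 + 70 + 60 + 60 + 60 = 1370 L.
Lower bound: ⌈1370/280⌉ = 5 storage lockers.
A packing using 6 storage lockers:
  locker 1: 250 = 250
  locker 2: 200 + 70 = 270
  locker 3: 180 + 70 = 250
  locker 4: 160 + 120 = 280
  locker 5: 140 + 60 + 60 = 260
  locker 6: 60 = 60
No arrangement into 5 storage lockers stays within capacity, so 6 is optimal.

6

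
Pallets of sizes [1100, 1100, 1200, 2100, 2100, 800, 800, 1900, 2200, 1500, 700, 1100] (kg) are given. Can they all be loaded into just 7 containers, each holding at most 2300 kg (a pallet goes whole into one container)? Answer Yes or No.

Total = 16600 kg; ⌈16600/2300⌉ = 8.
At least 8 containers are required, but only 7 are allowed.

No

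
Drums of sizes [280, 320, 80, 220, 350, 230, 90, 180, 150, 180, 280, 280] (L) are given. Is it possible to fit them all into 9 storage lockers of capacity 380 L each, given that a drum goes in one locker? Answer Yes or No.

A valid assignment using 8 storage lockers:
  locker 1: 350 = 350
  locker 2: 320 = 320
  locker 3: 280 + 90 = 370
  locker 4: 280 + 80 = 360
  locker 5: 280 = 280
  locker 6: 230 + 150 = 380
  locker 7: 220 = 220
  locker 8: 180 + 180 = 360
That uses only 8 ≤ 9, so 9 storage lockers are enough.

Yes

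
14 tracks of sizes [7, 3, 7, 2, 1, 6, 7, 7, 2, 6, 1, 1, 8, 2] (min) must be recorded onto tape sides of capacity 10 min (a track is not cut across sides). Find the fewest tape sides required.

7

Total = 8 + 7 + 7 + 7 + 7 + 6 + 6 + 3 + 2 + 2 + 2 + 1 + 1 + 1 = 60 min.
Lower bound: ⌈60/10⌉ = 6 tape sides.
Also, 7 tracks each exceed 5 min, and no two of those can share a side, so at least 7 tape sides are needed.
A packing using 7 tape sides:
  side 1: 8 + 2 = 10
  side 2: 7 + 3 = 10
  side 3: 7 + 2 + 1 = 10
  side 4: 7 + 2 + 1 = 10
  side 5: 7 + 1 = 8
  side 6: 6 = 6
  side 7: 6 = 6
This matches the lower bound, so 7 is optimal.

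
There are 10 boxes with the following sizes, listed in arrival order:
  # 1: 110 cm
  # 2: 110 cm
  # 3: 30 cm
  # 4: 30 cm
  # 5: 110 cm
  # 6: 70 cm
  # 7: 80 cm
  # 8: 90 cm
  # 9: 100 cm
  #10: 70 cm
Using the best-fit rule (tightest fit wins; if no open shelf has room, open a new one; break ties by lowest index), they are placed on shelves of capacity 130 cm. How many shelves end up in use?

8

  110 → shelf 1 (new)  [load 110/130]
  110 → shelf 2 (new)  [load 110/130]
  30 → shelf 3 (new)  [load 30/130]
  30 → shelf 3  [load 60/130]
  110 → shelf 4 (new)  [load 110/130]
  70 → shelf 3  [load 130/130]
  80 → shelf 5 (new)  [load 80/130]
  90 → shelf 6 (new)  [load 90/130]
  100 → shelf 7 (new)  [load 100/130]
  70 → shelf 8 (new)  [load 70/130]
8 shelves opened.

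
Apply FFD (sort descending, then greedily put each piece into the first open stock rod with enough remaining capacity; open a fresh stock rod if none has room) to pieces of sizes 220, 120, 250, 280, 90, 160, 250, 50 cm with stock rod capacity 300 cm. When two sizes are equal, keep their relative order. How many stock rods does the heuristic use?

6

Sorted descending: 280, 250, 250, 220, 160, 120, 90, 50.
  280 → stock rod 1 (new)  [load 280/300]
  250 → stock rod 2 (new)  [load 250/300]
  250 → stock rod 3 (new)  [load 250/300]
  220 → stock rod 4 (new)  [load 220/300]
  160 → stock rod 5 (new)  [load 160/300]
  120 → stock rod 5  [load 280/300]
  90 → stock rod 6 (new)  [load 90/300]
  50 → stock rod 2  [load 300/300]
6 stock rods opened.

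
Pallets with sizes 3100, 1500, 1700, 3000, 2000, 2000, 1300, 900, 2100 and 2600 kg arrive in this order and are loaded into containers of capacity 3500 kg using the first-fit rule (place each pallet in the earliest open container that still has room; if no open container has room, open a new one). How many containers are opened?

  3100 → container 1 (new)  [load 3100/3500]
  1500 → container 2 (new)  [load 1500/3500]
  1700 → container 2  [load 3200/3500]
  3000 → container 3 (new)  [load 3000/3500]
  2000 → container 4 (new)  [load 2000/3500]
  2000 → container 5 (new)  [load 2000/3500]
  1300 → container 4  [load 3300/3500]
  900 → container 5  [load 2900/3500]
  2100 → container 6 (new)  [load 2100/3500]
  2600 → container 7 (new)  [load 2600/3500]
7 containers opened.

7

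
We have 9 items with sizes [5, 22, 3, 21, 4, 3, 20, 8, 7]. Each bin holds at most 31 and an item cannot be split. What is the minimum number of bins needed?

3

Total = 22 + 21 + 20 + 8 + 7 + 5 + 4 + 3 + 3 = 93.
Lower bound: ⌈93/31⌉ = 3 bins.
A packing using 3 bins:
  bin 1: 22 + 5 + 4 = 31
  bin 2: 21 + 7 + 3 = 31
  bin 3: 20 + 8 + 3 = 31
This matches the lower bound, so 3 is optimal.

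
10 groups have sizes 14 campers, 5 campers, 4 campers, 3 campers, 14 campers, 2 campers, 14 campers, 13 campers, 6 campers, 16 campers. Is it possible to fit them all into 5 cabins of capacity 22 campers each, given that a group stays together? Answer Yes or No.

A valid assignment using 5 cabins:
  cabin 1: 16 + 6 = 22
  cabin 2: 14 + 5 + 3 = 22
  cabin 3: 14 + 4 + 2 = 20
  cabin 4: 14 = 14
  cabin 5: 13 = 13
Every load is within 22 campers, so 5 cabins suffice.

Yes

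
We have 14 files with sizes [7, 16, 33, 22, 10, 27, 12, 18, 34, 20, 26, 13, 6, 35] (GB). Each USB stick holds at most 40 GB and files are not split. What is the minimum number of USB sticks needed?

8

Total = 35 + 34 + 33 + 27 + 26 + 22 + 20 + 18 + 16 + 13 + 12 + 10 + 7 + 6 = 279 GB.
Lower bound: ⌈279/40⌉ = 7 USB sticks.
A packing using 8 USB sticks:
  USB stick 1: 35 = 35
  USB stick 2: 34 + 6 = 40
  USB stick 3: 33 + 7 = 40
  USB stick 4: 27 + 13 = 40
  USB stick 5: 26 + 12 = 38
  USB stick 6: 22 + 18 = 40
  USB stick 7: 20 + 16 = 36
  USB stick 8: 10 = 10
No arrangement into 7 USB sticks stays within capacity, so 8 is optimal.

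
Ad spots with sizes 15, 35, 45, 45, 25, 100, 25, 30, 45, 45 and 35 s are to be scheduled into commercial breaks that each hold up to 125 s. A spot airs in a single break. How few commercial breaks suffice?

Total = 100 + 45 + 45 + 45 + 45 + 35 + 35 + 30 + 25 + 25 + 15 = 445 s.
Lower bound: ⌈445/125⌉ = 4 commercial breaks.
A packing using 4 commercial breaks:
  break 1: 100 + 25 = 125
  break 2: 45 + 45 + 35 = 125
  break 3: 45 + 45 + 35 = 125
  break 4: 30 + 25 + 15 = 70
This matches the lower bound, so 4 is optimal.

4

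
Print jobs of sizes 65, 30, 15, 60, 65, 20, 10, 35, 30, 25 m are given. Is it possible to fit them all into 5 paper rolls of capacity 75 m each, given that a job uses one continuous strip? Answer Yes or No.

A valid assignment using 5 paper rolls:
  roll 1: 65 + 10 = 75
  roll 2: 65 = 65
  roll 3: 60 + 15 = 75
  roll 4: 35 + 30 = 65
  roll 5: 30 + 25 + 20 = 75
Every load is within 75 m, so 5 paper rolls suffice.

Yes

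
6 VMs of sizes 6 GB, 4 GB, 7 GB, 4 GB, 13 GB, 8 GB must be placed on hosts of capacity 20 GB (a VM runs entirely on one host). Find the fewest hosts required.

3

Total = 13 + 8 + 7 + 6 + 4 + 4 = 42 GB.
Lower bound: ⌈42/20⌉ = 3 hosts.
A packing using 3 hosts:
  host 1: 13 + 7 = 20
  host 2: 8 + 6 + 4 = 18
  host 3: 4 = 4
This matches the lower bound, so 3 is optimal.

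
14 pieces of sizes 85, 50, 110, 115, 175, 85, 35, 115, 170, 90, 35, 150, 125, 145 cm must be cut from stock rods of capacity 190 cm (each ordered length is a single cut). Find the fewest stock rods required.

Total = 175 + 170 + 150 + 145 + 125 + 115 + 115 + 110 + 90 + 85 + 85 + 50 + 35 + 35 = 1485 cm.
Lower bound: ⌈1485/190⌉ = 8 stock rods.
A packing using 10 stock rods:
  stock rod 1: 175 = 175
  stock rod 2: 170 = 170
  stock rod 3: 150 + 35 = 185
  stock rod 4: 145 + 35 = 180
  stock rod 5: 125 + 50 = 175
  stock rod 6: 115 = 115
  stock rod 7: 115 = 115
  stock rod 8: 110 = 110
  stock rod 9: 90 + 85 = 175
  stock rod 10: 85 = 85
No arrangement into 9 stock rods stays within capacity, so 10 is optimal.

10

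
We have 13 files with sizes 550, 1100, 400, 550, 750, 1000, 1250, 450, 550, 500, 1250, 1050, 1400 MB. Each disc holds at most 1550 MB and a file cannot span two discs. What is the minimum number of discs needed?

8

Total = 1400 + 1250 + 1250 + 1100 + 1050 + 1000 + 750 + 550 + 550 + 550 + 500 + 450 + 400 = 10800 MB.
Lower bound: ⌈10800/1550⌉ = 7 discs.
A packing using 8 discs:
  disc 1: 1400 = 1400
  disc 2: 1250 = 1250
  disc 3: 1250 = 1250
  disc 4: 1100 + 450 = 1550
  disc 5: 1050 + 500 = 1550
  disc 6: 1000 + 550 = 1550
  disc 7: 750 + 550 = 1300
  disc 8: 550 + 400 = 950
No arrangement into 7 discs stays within capacity, so 8 is optimal.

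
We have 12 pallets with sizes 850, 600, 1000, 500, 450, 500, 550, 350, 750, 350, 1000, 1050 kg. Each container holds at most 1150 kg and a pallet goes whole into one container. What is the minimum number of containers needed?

Total = 1050 + 1000 + 1000 + 850 + 750 + 600 + 550 + 500 + 500 + 450 + 350 + 350 = 7950 kg.
Lower bound: ⌈7950/1150⌉ = 7 containers.
A packing using 8 containers:
  container 1: 1050 = 1050
  container 2: 1000 = 1000
  container 3: 1000 = 1000
  container 4: 850 = 850
  container 5: 750 + 350 = 1100
  container 6: 600 + 550 = 1150
  container 7: 500 + 500 = 1000
  container 8: 450 + 350 = 800
No arrangement into 7 containers stays within capacity, so 8 is optimal.

8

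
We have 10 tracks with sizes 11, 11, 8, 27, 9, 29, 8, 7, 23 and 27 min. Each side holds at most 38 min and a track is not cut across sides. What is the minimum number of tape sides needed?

Total = 29 + 27 + 27 + 23 + 11 + 11 + 9 + 8 + 8 + 7 = 160 min.
Lower bound: ⌈160/38⌉ = 5 tape sides.
A packing using 5 tape sides:
  side 1: 29 + 9 = 38
  side 2: 27 + 11 = 38
  side 3: 27 + 11 = 38
  side 4: 23 + 8 + 7 = 38
  side 5: 8 = 8
This matches the lower bound, so 5 is optimal.

5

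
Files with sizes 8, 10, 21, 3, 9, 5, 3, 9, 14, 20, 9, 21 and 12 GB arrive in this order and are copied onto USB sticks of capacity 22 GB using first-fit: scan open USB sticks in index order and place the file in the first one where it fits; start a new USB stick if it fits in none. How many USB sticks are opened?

8

  8 → USB stick 1 (new)  [load 8/22]
  10 → USB stick 1  [load 18/22]
  21 → USB stick 2 (new)  [load 21/22]
  3 → USB stick 1  [load 21/22]
  9 → USB stick 3 (new)  [load 9/22]
  5 → USB stick 3  [load 14/22]
  3 → USB stick 3  [load 17/22]
  9 → USB stick 4 (new)  [load 9/22]
  14 → USB stick 5 (new)  [load 14/22]
  20 → USB stick 6 (new)  [load 20/22]
  9 → USB stick 4  [load 18/22]
  21 → USB stick 7 (new)  [load 21/22]
  12 → USB stick 8 (new)  [load 12/22]
8 USB sticks opened.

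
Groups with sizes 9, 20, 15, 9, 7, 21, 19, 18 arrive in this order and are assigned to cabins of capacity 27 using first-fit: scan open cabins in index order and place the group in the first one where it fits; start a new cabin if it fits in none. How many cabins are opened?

  9 → cabin 1 (new)  [load 9/27]
  20 → cabin 2 (new)  [load 20/27]
  15 → cabin 1  [load 24/27]
  9 → cabin 3 (new)  [load 9/27]
  7 → cabin 2  [load 27/27]
  21 → cabin 4 (new)  [load 21/27]
  19 → cabin 5 (new)  [load 19/27]
  18 → cabin 3  [load 27/27]
5 cabins opened.

5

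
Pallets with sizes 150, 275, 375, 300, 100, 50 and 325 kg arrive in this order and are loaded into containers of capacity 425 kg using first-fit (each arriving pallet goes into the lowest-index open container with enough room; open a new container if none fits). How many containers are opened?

  150 → container 1 (new)  [load 150/425]
  275 → container 1  [load 425/425]
  375 → container 2 (new)  [load 375/425]
  300 → container 3 (new)  [load 300/425]
  100 → container 3  [load 400/425]
  50 → container 2  [load 425/425]
  325 → container 4 (new)  [load 325/425]
4 containers opened.

4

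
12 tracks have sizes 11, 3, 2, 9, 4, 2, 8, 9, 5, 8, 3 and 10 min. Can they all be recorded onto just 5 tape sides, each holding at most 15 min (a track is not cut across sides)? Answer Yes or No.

No

Total = 74 min; ⌈74/15⌉ = 5.
6 tracks each exceed half the capacity and cannot share a side, forcing at least 6 tape sides.
At least 6 tape sides are required, but only 5 are allowed.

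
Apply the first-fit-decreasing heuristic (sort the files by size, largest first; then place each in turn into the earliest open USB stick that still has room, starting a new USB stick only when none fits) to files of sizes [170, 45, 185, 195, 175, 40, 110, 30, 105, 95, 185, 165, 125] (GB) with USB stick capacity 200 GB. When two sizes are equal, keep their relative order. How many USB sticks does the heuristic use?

Sorted descending: 195, 185, 185, 175, 170, 165, 125, 110, 105, 95, 45, 40, 30.
  195 → USB stick 1 (new)  [load 195/200]
  185 → USB stick 2 (new)  [load 185/200]
  185 → USB stick 3 (new)  [load 185/200]
  175 → USB stick 4 (new)  [load 175/200]
  170 → USB stick 5 (new)  [load 170/200]
  165 → USB stick 6 (new)  [load 165/200]
  125 → USB stick 7 (new)  [load 125/200]
  110 → USB stick 8 (new)  [load 110/200]
  105 → USB stick 9 (new)  [load 105/200]
  95 → USB stick 9  [load 200/200]
  45 → USB stick 7  [load 170/200]
  40 → USB stick 8  [load 150/200]
  30 → USB stick 5  [load 200/200]
9 USB sticks opened.

9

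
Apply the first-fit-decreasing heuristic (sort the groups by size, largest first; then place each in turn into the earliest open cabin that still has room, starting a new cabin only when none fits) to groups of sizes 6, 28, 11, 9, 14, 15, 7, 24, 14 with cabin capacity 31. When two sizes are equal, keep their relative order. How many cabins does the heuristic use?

5

Sorted descending: 28, 24, 15, 14, 14, 11, 9, 7, 6.
  28 → cabin 1 (new)  [load 28/31]
  24 → cabin 2 (new)  [load 24/31]
  15 → cabin 3 (new)  [load 15/31]
  14 → cabin 3  [load 29/31]
  14 → cabin 4 (new)  [load 14/31]
  11 → cabin 4  [load 25/31]
  9 → cabin 5 (new)  [load 9/31]
  7 → cabin 2  [load 31/31]
  6 → cabin 4  [load 31/31]
5 cabins opened.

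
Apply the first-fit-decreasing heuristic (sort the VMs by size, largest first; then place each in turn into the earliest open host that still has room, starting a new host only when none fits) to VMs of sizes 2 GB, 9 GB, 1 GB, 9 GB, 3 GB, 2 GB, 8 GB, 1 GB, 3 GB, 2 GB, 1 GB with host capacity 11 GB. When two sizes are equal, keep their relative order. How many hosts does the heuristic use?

4

Sorted descending: 9, 9, 8, 3, 3, 2, 2, 2, 1, 1, 1.
  9 → host 1 (new)  [load 9/11]
  9 → host 2 (new)  [load 9/11]
  8 → host 3 (new)  [load 8/11]
  3 → host 3  [load 11/11]
  3 → host 4 (new)  [load 3/11]
  2 → host 1  [load 11/11]
  2 → host 2  [load 11/11]
  2 → host 4  [load 5/11]
  1 → host 4  [load 6/11]
  1 → host 4  [load 7/11]
  1 → host 4  [load 8/11]
4 hosts opened.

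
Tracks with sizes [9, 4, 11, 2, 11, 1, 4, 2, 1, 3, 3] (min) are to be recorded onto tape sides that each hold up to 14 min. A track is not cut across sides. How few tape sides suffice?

4

Total = 11 + 11 + 9 + 4 + 4 + 3 + 3 + 2 + 2 + 1 + 1 = 51 min.
Lower bound: ⌈51/14⌉ = 4 tape sides.
A packing using 4 tape sides:
  side 1: 11 + 3 = 14
  side 2: 11 + 3 = 14
  side 3: 9 + 4 + 1 = 14
  side 4: 4 + 2 + 2 + 1 = 9
This matches the lower bound, so 4 is optimal.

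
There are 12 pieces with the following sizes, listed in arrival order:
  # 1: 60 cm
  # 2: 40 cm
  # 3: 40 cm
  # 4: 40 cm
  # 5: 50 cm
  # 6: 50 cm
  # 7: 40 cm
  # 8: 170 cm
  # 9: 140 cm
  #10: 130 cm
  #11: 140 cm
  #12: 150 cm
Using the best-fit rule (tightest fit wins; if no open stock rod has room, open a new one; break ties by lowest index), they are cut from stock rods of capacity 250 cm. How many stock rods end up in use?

6

  60 → stock rod 1 (new)  [load 60/250]
  40 → stock rod 1  [load 100/250]
  40 → stock rod 1  [load 140/250]
  40 → stock rod 1  [load 180/250]
  50 → stock rod 1  [load 230/250]
  50 → stock rod 2 (new)  [load 50/250]
  40 → stock rod 2  [load 90/250]
  170 → stock rod 3 (new)  [load 170/250]
  140 → stock rod 2  [load 230/250]
  130 → stock rod 4 (new)  [load 130/250]
  140 → stock rod 5 (new)  [load 140/250]
  150 → stock rod 6 (new)  [load 150/250]
6 stock rods opened.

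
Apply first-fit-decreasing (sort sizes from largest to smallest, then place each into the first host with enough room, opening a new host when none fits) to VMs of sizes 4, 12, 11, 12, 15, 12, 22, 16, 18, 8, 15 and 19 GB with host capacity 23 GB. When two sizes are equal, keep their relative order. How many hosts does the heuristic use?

Sorted descending: 22, 19, 18, 16, 15, 15, 12, 12, 12, 11, 8, 4.
  22 → host 1 (new)  [load 22/23]
  19 → host 2 (new)  [load 19/23]
  18 → host 3 (new)  [load 18/23]
  16 → host 4 (new)  [load 16/23]
  15 → host 5 (new)  [load 15/23]
  15 → host 6 (new)  [load 15/23]
  12 → host 7 (new)  [load 12/23]
  12 → host 8 (new)  [load 12/23]
  12 → host 9 (new)  [load 12/23]
  11 → host 7  [load 23/23]
  8 → host 5  [load 23/23]
  4 → host 2  [load 23/23]
9 hosts opened.

9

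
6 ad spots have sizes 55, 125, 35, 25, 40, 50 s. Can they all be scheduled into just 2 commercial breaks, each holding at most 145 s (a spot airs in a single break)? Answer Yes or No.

Total = 330 s; ⌈330/145⌉ = 3.
At least 3 commercial breaks are required, but only 2 are allowed.

No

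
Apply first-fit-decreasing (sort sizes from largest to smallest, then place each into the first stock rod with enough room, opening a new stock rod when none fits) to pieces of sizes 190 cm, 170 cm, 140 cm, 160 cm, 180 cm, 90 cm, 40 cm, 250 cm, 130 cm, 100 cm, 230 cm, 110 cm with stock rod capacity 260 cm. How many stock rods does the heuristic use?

Sorted descending: 250, 230, 190, 180, 170, 160, 140, 130, 110, 100, 90, 40.
  250 → stock rod 1 (new)  [load 250/260]
  230 → stock rod 2 (new)  [load 230/260]
  190 → stock rod 3 (new)  [load 190/260]
  180 → stock rod 4 (new)  [load 180/260]
  170 → stock rod 5 (new)  [load 170/260]
  160 → stock rod 6 (new)  [load 160/260]
  140 → stock rod 7 (new)  [load 140/260]
  130 → stock rod 8 (new)  [load 130/260]
  110 → stock rod 7  [load 250/260]
  100 → stock rod 6  [load 260/260]
  90 → stock rod 5  [load 260/260]
  40 → stock rod 3  [load 230/260]
8 stock rods opened.

8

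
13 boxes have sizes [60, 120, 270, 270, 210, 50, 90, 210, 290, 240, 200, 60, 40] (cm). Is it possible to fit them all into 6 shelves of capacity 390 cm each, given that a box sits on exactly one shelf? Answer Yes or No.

No

Total = 2110 cm; ⌈2110/390⌉ = 6.
7 boxes each exceed half the capacity and cannot share a shelf, forcing at least 7 shelves.
At least 7 shelves are required, but only 6 are allowed.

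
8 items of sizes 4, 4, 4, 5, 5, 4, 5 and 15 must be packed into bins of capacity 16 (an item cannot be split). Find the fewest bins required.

3

Total = 15 + 5 + 5 + 5 + 4 + 4 + 4 + 4 = 46.
Lower bound: ⌈46/16⌉ = 3 bins.
A packing using 3 bins:
  bin 1: 15 = 15
  bin 2: 5 + 5 + 5 = 15
  bin 3: 4 + 4 + 4 + 4 = 16
This matches the lower bound, so 3 is optimal.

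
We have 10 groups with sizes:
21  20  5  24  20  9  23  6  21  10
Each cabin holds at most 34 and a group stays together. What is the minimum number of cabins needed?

Total = 24 + 23 + 21 + 21 + 20 + 20 + 10 + 9 + 6 + 5 = 159.
Lower bound: ⌈159/34⌉ = 5 cabins.
Also, 6 groups each exceed 17, and no two of those can share a cabin, so at least 6 cabins are needed.
A packing using 6 cabins:
  cabin 1: 24 + 10 = 34
  cabin 2: 23 + 9 = 32
  cabin 3: 21 + 6 + 5 = 32
  cabin 4: 21 = 21
  cabin 5: 20 = 20
  cabin 6: 20 = 20
This matches the lower bound, so 6 is optimal.

6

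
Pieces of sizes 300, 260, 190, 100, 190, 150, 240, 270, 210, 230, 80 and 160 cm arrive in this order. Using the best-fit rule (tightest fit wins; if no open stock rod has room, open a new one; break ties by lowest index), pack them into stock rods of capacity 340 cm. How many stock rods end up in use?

  300 → stock rod 1 (new)  [load 300/340]
  260 → stock rod 2 (new)  [load 260/340]
  190 → stock rod 3 (new)  [load 190/340]
  100 → stock rod 3  [load 290/340]
  190 → stock rod 4 (new)  [load 190/340]
  150 → stock rod 4  [load 340/340]
  240 → stock rod 5 (new)  [load 240/340]
  270 → stock rod 6 (new)  [load 270/340]
  210 → stock rod 7 (new)  [load 210/340]
  230 → stock rod 8 (new)  [load 230/340]
  80 → stock rod 2  [load 340/340]
  160 → stock rod 9 (new)  [load 160/340]
9 stock rods opened.

9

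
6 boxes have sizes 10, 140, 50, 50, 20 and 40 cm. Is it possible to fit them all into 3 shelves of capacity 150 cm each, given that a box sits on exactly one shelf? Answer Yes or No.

Yes

A valid assignment using 3 shelves:
  shelf 1: 140 + 10 = 150
  shelf 2: 50 + 50 + 40 = 140
  shelf 3: 20 = 20
Every load is within 150 cm, so 3 shelves suffice.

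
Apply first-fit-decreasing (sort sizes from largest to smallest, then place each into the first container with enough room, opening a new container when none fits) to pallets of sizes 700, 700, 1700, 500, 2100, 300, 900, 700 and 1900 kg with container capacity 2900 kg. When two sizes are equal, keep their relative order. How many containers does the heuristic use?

Sorted descending: 2100, 1900, 1700, 900, 700, 700, 700, 500, 300.
  2100 → container 1 (new)  [load 2100/2900]
  1900 → container 2 (new)  [load 1900/2900]
  1700 → container 3 (new)  [load 1700/2900]
  900 → container 2  [load 2800/2900]
  700 → container 1  [load 2800/2900]
  700 → container 3  [load 2400/2900]
  700 → container 4 (new)  [load 700/2900]
  500 → container 3  [load 2900/2900]
  300 → container 4  [load 1000/2900]
4 containers opened.

4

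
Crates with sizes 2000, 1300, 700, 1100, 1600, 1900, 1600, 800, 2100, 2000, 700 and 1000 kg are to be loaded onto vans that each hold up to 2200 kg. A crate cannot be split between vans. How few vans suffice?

9

Total = 2100 + 2000 + 2000 + 1900 + 1600 + 1600 + 1300 + 1100 + 1000 + 800 + 700 + 700 = 16800 kg.
Lower bound: ⌈16800/2200⌉ = 8 vans.
A packing using 9 vans:
  van 1: 2100 = 2100
  van 2: 2000 = 2000
  van 3: 2000 = 2000
  van 4: 1900 = 1900
  van 5: 1600 = 1600
  van 6: 1600 = 1600
  van 7: 1300 + 800 = 2100
  van 8: 1100 + 1000 = 2100
  van 9: 700 + 700 = 1400
No arrangement into 8 vans stays within capacity, so 9 is optimal.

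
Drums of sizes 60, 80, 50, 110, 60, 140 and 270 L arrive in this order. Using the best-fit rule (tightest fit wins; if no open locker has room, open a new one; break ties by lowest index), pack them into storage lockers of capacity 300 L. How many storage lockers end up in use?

3

  60 → locker 1 (new)  [load 60/300]
  80 → locker 1  [load 140/300]
  50 → locker 1  [load 190/300]
  110 → locker 1  [load 300/300]
  60 → locker 2 (new)  [load 60/300]
  140 → locker 2  [load 200/300]
  270 → locker 3 (new)  [load 270/300]
3 storage lockers opened.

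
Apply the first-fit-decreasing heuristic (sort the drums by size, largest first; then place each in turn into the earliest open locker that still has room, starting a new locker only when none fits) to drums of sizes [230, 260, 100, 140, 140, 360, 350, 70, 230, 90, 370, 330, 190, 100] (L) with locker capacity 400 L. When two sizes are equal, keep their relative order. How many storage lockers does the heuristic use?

Sorted descending: 370, 360, 350, 330, 260, 230, 230, 190, 140, 140, 100, 100, 90, 70.
  370 → locker 1 (new)  [load 370/400]
  360 → locker 2 (new)  [load 360/400]
  350 → locker 3 (new)  [load 350/400]
  330 → locker 4 (new)  [load 330/400]
  260 → locker 5 (new)  [load 260/400]
  230 → locker 6 (new)  [load 230/400]
  230 → locker 7 (new)  [load 230/400]
  190 → locker 8 (new)  [load 190/400]
  140 → locker 5  [load 400/400]
  140 → locker 6  [load 370/400]
  100 → locker 7  [load 330/400]
  100 → locker 8  [load 290/400]
  90 → locker 8  [load 380/400]
  70 → locker 4  [load 400/400]
8 storage lockers opened.

8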